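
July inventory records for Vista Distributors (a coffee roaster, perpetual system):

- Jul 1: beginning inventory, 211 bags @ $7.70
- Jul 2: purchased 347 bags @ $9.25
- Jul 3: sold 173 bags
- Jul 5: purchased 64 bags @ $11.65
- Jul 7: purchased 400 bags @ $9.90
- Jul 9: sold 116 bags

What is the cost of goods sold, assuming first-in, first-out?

COGS = $2,346.20

Jul 3, 173 sold [FIFO — oldest first]: 173 @ $7.70 = $1,332.10
Jul 9, 116 sold [FIFO — oldest first]: 38 @ $7.70 + 78 @ $9.25 = $1,014.10
Total COGS = $1,332.10 + $1,014.10 = $2,346.20
Ending inventory: 269 @ $9.25 + 64 @ $11.65 + 400 @ $9.90 = $7,193.85
Check: goods available $9,540.05 = COGS $2,346.20 + ending $7,193.85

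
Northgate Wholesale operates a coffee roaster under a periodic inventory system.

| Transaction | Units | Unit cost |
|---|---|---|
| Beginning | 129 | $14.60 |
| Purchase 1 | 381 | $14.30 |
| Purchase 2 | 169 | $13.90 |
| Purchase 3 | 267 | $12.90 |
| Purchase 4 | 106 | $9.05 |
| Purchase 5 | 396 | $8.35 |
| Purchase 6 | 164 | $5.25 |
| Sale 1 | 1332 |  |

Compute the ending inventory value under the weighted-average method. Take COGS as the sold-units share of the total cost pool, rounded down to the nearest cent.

Sale 1, sell 1332: 1332/1612 × $18,252.00 → $15,081.67
Ending inventory (cost pool remaining) = $3,170.33

Ending inventory = $3,170.33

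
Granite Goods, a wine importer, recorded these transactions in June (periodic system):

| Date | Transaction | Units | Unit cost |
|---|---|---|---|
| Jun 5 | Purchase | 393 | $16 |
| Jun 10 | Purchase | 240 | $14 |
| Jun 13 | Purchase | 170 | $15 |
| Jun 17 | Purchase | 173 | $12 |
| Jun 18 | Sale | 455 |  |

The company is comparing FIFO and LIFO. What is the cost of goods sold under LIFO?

FIFO COGS: 393 @ $16 + 62 @ $14 = $7,156
LIFO COGS: 173 @ $12 + 170 @ $15 + 112 @ $14 = $6,194

COGS = $6,194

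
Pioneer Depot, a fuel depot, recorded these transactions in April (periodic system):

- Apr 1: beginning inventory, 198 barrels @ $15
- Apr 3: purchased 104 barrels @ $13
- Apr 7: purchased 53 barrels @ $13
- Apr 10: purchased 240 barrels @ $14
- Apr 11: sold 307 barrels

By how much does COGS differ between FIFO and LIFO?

$156

FIFO COGS: 198 @ $15 + 104 @ $13 + 5 @ $13 = $4,387
LIFO COGS: 240 @ $14 + 53 @ $13 + 14 @ $13 = $4,231
Difference = |$4,387 − $4,231| = $156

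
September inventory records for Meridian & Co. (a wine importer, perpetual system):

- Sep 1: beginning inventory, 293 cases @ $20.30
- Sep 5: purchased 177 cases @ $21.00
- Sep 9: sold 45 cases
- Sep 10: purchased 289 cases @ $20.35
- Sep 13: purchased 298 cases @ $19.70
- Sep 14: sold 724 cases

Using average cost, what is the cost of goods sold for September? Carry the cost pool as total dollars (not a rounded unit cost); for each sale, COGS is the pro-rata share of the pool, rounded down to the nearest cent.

After Sep 1: 293 on hand, pool $5,947.90 (≈ $20.3000 each)
After Sep 5: 470 on hand, pool $9,664.90 (≈ $20.5636 each)
Sep 9, sell 45: 45/470 × $9,664.90 → $925.36
After Sep 10: 714 on hand, pool $14,620.69 (≈ $20.4772 each)
After Sep 13: 1012 on hand, pool $20,491.29 (≈ $20.2483 each)
Sep 14, sell 724: 724/1012 × $20,491.29 → $14,659.77
Total COGS = $925.36 + $14,659.77 = $15,585.13
Ending inventory (cost pool remaining) = $5,831.52
Check: goods available $21,416.65 = COGS $15,585.13 + ending $5,831.52

COGS = $15,585.13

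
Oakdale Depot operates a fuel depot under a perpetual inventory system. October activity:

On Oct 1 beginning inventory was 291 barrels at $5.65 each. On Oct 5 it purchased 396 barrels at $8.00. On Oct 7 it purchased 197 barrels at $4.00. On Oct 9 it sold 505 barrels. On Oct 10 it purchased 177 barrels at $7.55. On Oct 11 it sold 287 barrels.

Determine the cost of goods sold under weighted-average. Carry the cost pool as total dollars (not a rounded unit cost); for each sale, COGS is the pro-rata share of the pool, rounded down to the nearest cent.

After Oct 1: 291 on hand, pool $1,644.15 (≈ $5.6500 each)
After Oct 5: 687 on hand, pool $4,812.15 (≈ $7.0046 each)
After Oct 7: 884 on hand, pool $5,600.15 (≈ $6.3350 each)
Oct 9, sell 505: 505/884 × $5,600.15 → $3,199.18
After Oct 10: 556 on hand, pool $3,737.32 (≈ $6.7218 each)
Oct 11, sell 287: 287/556 × $3,737.32 → $1,929.15
Total COGS = $3,199.18 + $1,929.15 = $5,128.33
Ending inventory (cost pool remaining) = $1,808.17
Check: goods available $6,936.50 = COGS $5,128.33 + ending $1,808.17

COGS = $5,128.33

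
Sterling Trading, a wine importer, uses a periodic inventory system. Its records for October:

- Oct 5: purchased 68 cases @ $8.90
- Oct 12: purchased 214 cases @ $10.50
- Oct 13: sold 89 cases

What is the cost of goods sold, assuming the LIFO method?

Oct 13, 89 sold [LIFO — newest first]: 89 @ $10.50 = $934.50
Ending inventory: 68 @ $8.90 + 125 @ $10.50 = $1,917.70
Check: goods available $2,852.20 = COGS $934.50 + ending $1,917.70

COGS = $934.50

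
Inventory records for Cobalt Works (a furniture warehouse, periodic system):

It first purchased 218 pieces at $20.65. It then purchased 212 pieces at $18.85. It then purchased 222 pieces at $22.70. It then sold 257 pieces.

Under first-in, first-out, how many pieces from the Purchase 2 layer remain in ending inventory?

173

Sale 1 (257) [FIFO — oldest first]: 218 @ $20.65 + 39 @ $18.85 = $5,236.85
Ending inventory: 173 @ $18.85 + 222 @ $22.70 = $8,300.45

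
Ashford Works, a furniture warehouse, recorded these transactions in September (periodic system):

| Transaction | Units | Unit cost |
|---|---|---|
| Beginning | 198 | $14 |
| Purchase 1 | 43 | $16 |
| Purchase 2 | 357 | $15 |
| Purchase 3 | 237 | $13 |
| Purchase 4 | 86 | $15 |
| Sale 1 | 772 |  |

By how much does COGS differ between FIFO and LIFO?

FIFO COGS: 198 @ $14 + 43 @ $16 + 357 @ $15 + 174 @ $13 = $11,077
LIFO COGS: 86 @ $15 + 237 @ $13 + 357 @ $15 + 43 @ $16 + 49 @ $14 = $11,100
Difference = |$11,077 − $11,100| = $23

$23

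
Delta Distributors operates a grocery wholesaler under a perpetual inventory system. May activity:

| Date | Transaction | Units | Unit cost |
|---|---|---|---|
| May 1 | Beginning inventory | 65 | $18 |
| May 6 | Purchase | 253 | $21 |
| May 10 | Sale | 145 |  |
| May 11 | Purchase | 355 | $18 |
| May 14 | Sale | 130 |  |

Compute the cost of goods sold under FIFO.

May 10, 145 sold [FIFO — oldest first]: 65 @ $18 + 80 @ $21 = $2,850
May 14, 130 sold [FIFO — oldest first]: 130 @ $21 = $2,730
Total COGS = $2,850 + $2,730 = $5,580
Ending inventory: 43 @ $21 + 355 @ $18 = $7,293

COGS = $5,580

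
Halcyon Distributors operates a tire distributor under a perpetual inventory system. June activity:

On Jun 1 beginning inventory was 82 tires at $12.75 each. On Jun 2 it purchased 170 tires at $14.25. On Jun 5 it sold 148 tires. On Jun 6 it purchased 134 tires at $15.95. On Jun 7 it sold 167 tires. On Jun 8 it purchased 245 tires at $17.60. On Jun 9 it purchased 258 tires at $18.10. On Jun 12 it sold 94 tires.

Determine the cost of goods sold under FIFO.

COGS = $6,010.10

Jun 5, 148 sold [FIFO — oldest first]: 82 @ $12.75 + 66 @ $14.25 = $1,986.00
Jun 7, 167 sold [FIFO — oldest first]: 104 @ $14.25 + 63 @ $15.95 = $2,486.85
Jun 12, 94 sold [FIFO — oldest first]: 71 @ $15.95 + 23 @ $17.60 = $1,537.25
Total COGS = $1,986.00 + $2,486.85 + $1,537.25 = $6,010.10
Ending inventory: 222 @ $17.60 + 258 @ $18.10 = $8,577.00
Check: goods available $14,587.10 = COGS $6,010.10 + ending $8,577.00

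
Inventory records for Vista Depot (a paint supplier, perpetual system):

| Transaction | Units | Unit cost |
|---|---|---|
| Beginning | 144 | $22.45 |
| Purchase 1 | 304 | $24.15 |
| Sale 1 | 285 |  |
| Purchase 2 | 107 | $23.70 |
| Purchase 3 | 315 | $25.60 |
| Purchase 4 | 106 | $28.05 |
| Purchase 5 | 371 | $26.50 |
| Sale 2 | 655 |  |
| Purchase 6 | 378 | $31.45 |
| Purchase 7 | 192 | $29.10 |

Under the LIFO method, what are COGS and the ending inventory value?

Sale 1 (285) [LIFO — newest first]: 285 @ $24.15 = $6,882.75
Sale 2 (655) [LIFO — newest first]: 371 @ $26.50 + 106 @ $28.05 + 178 @ $25.60 = $17,361.60
Total COGS = $6,882.75 + $17,361.60 = $24,244.35
Ending inventory: 144 @ $22.45 + 19 @ $24.15 + 107 @ $23.70 + 137 @ $25.60 + 378 @ $31.45 + 192 @ $29.10 = $27,210.05
Check: goods available $51,454.40 = COGS $24,244.35 + ending $27,210.05

COGS = $24,244.35; ending inventory = $27,210.05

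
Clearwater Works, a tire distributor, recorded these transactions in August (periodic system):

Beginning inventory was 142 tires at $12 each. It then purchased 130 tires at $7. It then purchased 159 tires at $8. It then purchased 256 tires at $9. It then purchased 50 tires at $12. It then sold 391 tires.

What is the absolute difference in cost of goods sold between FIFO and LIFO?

$18

FIFO COGS: 142 @ $12 + 130 @ $7 + 119 @ $8 = $3,566
LIFO COGS: 50 @ $12 + 256 @ $9 + 85 @ $8 = $3,584
Difference = |$3,566 − $3,584| = $18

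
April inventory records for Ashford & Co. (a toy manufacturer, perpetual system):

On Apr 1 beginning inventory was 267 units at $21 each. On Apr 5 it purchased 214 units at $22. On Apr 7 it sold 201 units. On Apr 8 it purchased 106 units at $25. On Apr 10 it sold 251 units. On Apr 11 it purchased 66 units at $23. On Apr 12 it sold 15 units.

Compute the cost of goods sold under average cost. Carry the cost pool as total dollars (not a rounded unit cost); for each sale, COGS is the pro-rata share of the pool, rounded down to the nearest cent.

After Apr 1: 267 on hand, pool $5,607.00 (≈ $21.0000 each)
After Apr 5: 481 on hand, pool $10,315.00 (≈ $21.4449 each)
Apr 7, sell 201: 201/481 × $10,315.00 → $4,310.42
After Apr 8: 386 on hand, pool $8,654.58 (≈ $22.4212 each)
Apr 10, sell 251: 251/386 × $8,654.58 → $5,627.71
After Apr 11: 201 on hand, pool $4,544.87 (≈ $22.6113 each)
Apr 12, sell 15: 15/201 × $4,544.87 → $339.16
Total COGS = $4,310.42 + $5,627.71 + $339.16 = $10,277.29
Ending inventory (cost pool remaining) = $4,205.71

COGS = $10,277.29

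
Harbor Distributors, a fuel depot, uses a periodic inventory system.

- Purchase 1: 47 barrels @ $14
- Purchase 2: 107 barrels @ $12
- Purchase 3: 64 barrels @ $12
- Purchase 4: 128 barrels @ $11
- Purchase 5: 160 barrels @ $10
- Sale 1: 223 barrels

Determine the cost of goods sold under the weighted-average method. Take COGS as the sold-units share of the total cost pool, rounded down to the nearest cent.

Sale 1, sell 223: 223/506 × $5,718.00 → $2,519.98
Ending inventory (cost pool remaining) = $3,198.02

COGS = $2,519.98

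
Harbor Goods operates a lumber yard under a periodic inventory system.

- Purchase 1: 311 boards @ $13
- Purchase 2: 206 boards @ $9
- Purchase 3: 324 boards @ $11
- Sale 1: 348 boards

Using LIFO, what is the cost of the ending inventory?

Ending inventory = $5,681

Sale 1 (348) [LIFO — newest first]: 324 @ $11 + 24 @ $9 = $3,780
Ending inventory: 311 @ $13 + 182 @ $9 = $5,681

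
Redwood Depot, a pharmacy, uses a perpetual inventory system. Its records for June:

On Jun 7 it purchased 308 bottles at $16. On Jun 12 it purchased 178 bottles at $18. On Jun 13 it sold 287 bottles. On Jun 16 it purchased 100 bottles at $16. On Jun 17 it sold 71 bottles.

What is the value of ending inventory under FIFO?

Jun 13, 287 sold [FIFO — oldest first]: 287 @ $16 = $4,592
Jun 17, 71 sold [FIFO — oldest first]: 21 @ $16 + 50 @ $18 = $1,236
Total COGS = $4,592 + $1,236 = $5,828
Ending inventory: 128 @ $18 + 100 @ $16 = $3,904
Check: goods available $9,732 = COGS $5,828 + ending $3,904

Ending inventory = $3,904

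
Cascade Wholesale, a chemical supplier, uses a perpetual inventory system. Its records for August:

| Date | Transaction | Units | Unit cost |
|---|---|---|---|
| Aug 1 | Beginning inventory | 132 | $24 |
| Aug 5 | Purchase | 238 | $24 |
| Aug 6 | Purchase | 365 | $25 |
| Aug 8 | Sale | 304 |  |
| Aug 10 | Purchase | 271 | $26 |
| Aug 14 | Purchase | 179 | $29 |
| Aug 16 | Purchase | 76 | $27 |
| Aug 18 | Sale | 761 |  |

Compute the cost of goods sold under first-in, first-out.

Aug 8, 304 sold [FIFO — oldest first]: 132 @ $24 + 172 @ $24 = $7,296
Aug 18, 761 sold [FIFO — oldest first]: 66 @ $24 + 365 @ $25 + 271 @ $26 + 59 @ $29 = $19,466
Total COGS = $7,296 + $19,466 = $26,762
Ending inventory: 120 @ $29 + 76 @ $27 = $5,532

COGS = $26,762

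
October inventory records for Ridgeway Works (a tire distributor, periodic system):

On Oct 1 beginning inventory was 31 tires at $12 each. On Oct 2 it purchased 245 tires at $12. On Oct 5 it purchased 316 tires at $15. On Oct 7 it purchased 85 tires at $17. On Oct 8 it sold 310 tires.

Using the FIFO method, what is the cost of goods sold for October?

Oct 8, 310 sold [FIFO — oldest first]: 31 @ $12 + 245 @ $12 + 34 @ $15 = $3,822
Ending inventory: 282 @ $15 + 85 @ $17 = $5,675

COGS = $3,822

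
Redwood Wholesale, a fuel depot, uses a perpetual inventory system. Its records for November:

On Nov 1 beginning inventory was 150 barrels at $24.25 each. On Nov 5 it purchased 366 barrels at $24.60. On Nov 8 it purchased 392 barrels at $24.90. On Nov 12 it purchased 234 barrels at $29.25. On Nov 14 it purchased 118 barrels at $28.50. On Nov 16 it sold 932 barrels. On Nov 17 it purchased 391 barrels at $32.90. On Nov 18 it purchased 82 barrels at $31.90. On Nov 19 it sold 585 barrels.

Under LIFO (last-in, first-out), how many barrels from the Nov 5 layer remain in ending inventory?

Nov 16, 932 sold [LIFO — newest first]: 118 @ $28.50 + 234 @ $29.25 + 392 @ $24.90 + 188 @ $24.60 = $24,593.10
Nov 19, 585 sold [LIFO — newest first]: 82 @ $31.90 + 391 @ $32.90 + 112 @ $24.60 = $18,234.90
Total COGS = $24,593.10 + $18,234.90 = $42,828.00
Ending inventory: 150 @ $24.25 + 66 @ $24.60 = $5,261.10
Check: goods available $48,089.10 = COGS $42,828.00 + ending $5,261.10

66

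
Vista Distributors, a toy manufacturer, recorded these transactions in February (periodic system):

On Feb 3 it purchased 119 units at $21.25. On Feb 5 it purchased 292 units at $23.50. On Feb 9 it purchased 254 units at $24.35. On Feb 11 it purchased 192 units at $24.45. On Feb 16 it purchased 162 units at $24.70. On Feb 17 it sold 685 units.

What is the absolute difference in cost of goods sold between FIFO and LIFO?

$625.55

FIFO COGS: 119 @ $21.25 + 292 @ $23.50 + 254 @ $24.35 + 20 @ $24.45 = $16,064.65
LIFO COGS: 162 @ $24.70 + 192 @ $24.45 + 254 @ $24.35 + 77 @ $23.50 = $16,690.20
Difference = |$16,064.65 − $16,690.20| = $625.55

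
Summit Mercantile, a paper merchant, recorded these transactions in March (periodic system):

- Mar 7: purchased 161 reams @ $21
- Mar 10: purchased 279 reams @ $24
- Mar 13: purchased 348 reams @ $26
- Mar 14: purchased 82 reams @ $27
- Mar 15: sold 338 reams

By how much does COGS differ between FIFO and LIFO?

FIFO COGS: 161 @ $21 + 177 @ $24 = $7,629
LIFO COGS: 82 @ $27 + 256 @ $26 = $8,870
Difference = |$7,629 − $8,870| = $1,241

$1,241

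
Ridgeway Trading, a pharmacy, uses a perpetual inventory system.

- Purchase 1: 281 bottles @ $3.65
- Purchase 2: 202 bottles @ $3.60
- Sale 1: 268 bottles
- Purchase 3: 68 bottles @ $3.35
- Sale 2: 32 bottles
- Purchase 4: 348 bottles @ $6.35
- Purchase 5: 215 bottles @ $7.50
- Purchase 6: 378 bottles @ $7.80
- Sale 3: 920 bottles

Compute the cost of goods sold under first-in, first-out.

COGS = $6,629.75

Sale 1 (268) [FIFO — oldest first]: 268 @ $3.65 = $978.20
Sale 2 (32) [FIFO — oldest first]: 13 @ $3.65 + 19 @ $3.60 = $115.85
Sale 3 (920) [FIFO — oldest first]: 183 @ $3.60 + 68 @ $3.35 + 348 @ $6.35 + 215 @ $7.50 + 106 @ $7.80 = $5,535.70
Total COGS = $978.20 + $115.85 + $5,535.70 = $6,629.75
Ending inventory: 272 @ $7.80 = $2,121.60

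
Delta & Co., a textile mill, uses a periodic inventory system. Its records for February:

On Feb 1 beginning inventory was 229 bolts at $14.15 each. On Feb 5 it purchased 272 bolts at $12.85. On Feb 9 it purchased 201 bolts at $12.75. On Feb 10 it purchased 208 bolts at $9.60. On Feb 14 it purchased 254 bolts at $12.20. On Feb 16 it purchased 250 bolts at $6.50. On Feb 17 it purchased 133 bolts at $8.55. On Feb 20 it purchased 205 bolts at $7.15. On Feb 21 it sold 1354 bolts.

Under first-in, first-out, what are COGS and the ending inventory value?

Feb 21, 1354 sold [FIFO — oldest first]: 229 @ $14.15 + 272 @ $12.85 + 201 @ $12.75 + 208 @ $9.60 + 254 @ $12.20 + 190 @ $6.50 = $15,628.90
Ending inventory: 60 @ $6.50 + 133 @ $8.55 + 205 @ $7.15 = $2,992.90

COGS = $15,628.90; ending inventory = $2,992.90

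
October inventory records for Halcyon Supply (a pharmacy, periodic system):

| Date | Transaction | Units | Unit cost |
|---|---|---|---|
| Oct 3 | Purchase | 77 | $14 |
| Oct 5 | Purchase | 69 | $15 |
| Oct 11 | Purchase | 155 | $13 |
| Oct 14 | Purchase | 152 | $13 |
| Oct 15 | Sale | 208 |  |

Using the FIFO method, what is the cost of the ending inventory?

Ending inventory = $3,185

Oct 15, 208 sold [FIFO — oldest first]: 77 @ $14 + 69 @ $15 + 62 @ $13 = $2,919
Ending inventory: 93 @ $13 + 152 @ $13 = $3,185
Check: goods available $6,104 = COGS $2,919 + ending $3,185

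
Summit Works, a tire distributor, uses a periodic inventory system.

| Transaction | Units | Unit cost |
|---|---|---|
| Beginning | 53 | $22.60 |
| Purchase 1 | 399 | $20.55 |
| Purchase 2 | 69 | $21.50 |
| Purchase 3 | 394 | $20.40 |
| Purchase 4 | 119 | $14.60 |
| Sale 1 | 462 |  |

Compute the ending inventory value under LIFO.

Sale 1 (462) [LIFO — newest first]: 119 @ $14.60 + 343 @ $20.40 = $8,734.60
Ending inventory: 53 @ $22.60 + 399 @ $20.55 + 69 @ $21.50 + 51 @ $20.40 = $11,921.15

Ending inventory = $11,921.15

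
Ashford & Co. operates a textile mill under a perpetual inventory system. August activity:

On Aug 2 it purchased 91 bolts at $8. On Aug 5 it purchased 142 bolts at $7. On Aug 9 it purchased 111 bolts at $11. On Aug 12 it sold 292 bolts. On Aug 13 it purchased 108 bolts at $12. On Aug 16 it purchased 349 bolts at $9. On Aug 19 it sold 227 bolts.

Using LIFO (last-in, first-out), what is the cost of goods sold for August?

COGS = $4,570

Aug 12, 292 sold [LIFO — newest first]: 111 @ $11 + 142 @ $7 + 39 @ $8 = $2,527
Aug 19, 227 sold [LIFO — newest first]: 227 @ $9 = $2,043
Total COGS = $2,527 + $2,043 = $4,570
Ending inventory: 52 @ $8 + 108 @ $12 + 122 @ $9 = $2,810
Check: goods available $7,380 = COGS $4,570 + ending $2,810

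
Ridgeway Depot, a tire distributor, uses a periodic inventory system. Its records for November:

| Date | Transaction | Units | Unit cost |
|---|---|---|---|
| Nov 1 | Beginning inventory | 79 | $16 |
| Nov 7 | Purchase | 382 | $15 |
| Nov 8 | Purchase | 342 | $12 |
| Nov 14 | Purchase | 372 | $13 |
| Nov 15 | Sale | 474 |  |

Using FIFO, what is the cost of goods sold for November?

Nov 15, 474 sold [FIFO — oldest first]: 79 @ $16 + 382 @ $15 + 13 @ $12 = $7,150
Ending inventory: 329 @ $12 + 372 @ $13 = $8,784
Check: goods available $15,934 = COGS $7,150 + ending $8,784

COGS = $7,150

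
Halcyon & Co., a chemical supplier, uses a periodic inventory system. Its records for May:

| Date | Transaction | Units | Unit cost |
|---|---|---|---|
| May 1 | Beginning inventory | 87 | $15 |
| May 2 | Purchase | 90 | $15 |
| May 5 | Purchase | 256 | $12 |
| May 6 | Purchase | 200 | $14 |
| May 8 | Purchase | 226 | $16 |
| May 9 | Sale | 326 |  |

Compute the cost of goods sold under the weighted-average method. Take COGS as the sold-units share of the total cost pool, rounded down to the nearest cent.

May 9, sell 326: 326/859 × $12,143.00 → $4,608.40
Ending inventory (cost pool remaining) = $7,534.60
Check: goods available $12,143.00 = COGS $4,608.40 + ending $7,534.60

COGS = $4,608.40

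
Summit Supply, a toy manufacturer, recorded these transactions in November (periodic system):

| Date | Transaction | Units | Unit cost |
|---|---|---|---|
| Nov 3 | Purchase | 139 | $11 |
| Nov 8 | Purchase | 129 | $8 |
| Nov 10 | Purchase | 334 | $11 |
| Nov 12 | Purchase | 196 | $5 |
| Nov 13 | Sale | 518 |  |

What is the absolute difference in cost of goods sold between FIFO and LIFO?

$789

FIFO COGS: 139 @ $11 + 129 @ $8 + 250 @ $11 = $5,311
LIFO COGS: 196 @ $5 + 322 @ $11 = $4,522
Difference = |$5,311 − $4,522| = $789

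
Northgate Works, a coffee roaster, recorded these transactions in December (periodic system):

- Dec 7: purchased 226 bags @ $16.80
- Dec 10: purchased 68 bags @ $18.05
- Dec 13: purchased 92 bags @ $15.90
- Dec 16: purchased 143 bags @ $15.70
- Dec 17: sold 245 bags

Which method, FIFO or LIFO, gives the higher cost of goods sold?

FIFO COGS: 226 @ $16.80 + 19 @ $18.05 = $4,139.75
LIFO COGS: 143 @ $15.70 + 92 @ $15.90 + 10 @ $18.05 = $3,888.40

FIFO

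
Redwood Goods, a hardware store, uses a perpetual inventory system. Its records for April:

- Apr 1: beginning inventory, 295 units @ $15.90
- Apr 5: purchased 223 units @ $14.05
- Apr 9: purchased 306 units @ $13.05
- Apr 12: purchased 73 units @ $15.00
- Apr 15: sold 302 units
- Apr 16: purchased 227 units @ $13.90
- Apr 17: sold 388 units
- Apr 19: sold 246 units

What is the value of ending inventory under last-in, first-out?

Ending inventory = $2,989.20

Apr 15, 302 sold [LIFO — newest first]: 73 @ $15.00 + 229 @ $13.05 = $4,083.45
Apr 17, 388 sold [LIFO — newest first]: 227 @ $13.90 + 77 @ $13.05 + 84 @ $14.05 = $5,340.35
Apr 19, 246 sold [LIFO — newest first]: 139 @ $14.05 + 107 @ $15.90 = $3,654.25
Total COGS = $4,083.45 + $5,340.35 + $3,654.25 = $13,078.05
Ending inventory: 188 @ $15.90 = $2,989.20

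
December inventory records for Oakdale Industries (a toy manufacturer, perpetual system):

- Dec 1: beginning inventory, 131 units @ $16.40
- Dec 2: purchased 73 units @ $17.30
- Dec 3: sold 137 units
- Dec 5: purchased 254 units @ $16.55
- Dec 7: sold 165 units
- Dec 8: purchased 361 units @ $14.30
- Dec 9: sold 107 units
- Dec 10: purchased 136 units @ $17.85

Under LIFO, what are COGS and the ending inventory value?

Dec 3, 137 sold [LIFO — newest first]: 73 @ $17.30 + 64 @ $16.40 = $2,312.50
Dec 7, 165 sold [LIFO — newest first]: 165 @ $16.55 = $2,730.75
Dec 9, 107 sold [LIFO — newest first]: 107 @ $14.30 = $1,530.10
Total COGS = $2,312.50 + $2,730.75 + $1,530.10 = $6,573.35
Ending inventory: 67 @ $16.40 + 89 @ $16.55 + 254 @ $14.30 + 136 @ $17.85 = $8,631.55

COGS = $6,573.35; ending inventory = $8,631.55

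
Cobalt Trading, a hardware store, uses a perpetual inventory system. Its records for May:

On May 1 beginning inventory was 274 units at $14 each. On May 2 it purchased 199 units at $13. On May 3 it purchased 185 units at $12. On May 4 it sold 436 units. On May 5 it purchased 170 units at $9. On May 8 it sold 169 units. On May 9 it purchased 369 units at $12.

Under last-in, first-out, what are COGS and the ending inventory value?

COGS = $7,056; ending inventory = $7,545

May 4, 436 sold [LIFO — newest first]: 185 @ $12 + 199 @ $13 + 52 @ $14 = $5,535
May 8, 169 sold [LIFO — newest first]: 169 @ $9 = $1,521
Total COGS = $5,535 + $1,521 = $7,056
Ending inventory: 222 @ $14 + 1 @ $9 + 369 @ $12 = $7,545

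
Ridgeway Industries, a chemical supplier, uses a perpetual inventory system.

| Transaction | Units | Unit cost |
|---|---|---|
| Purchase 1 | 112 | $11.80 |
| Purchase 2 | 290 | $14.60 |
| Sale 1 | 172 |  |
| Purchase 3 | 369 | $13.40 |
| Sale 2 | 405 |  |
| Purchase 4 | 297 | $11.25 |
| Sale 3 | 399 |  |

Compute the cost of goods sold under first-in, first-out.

COGS = $12,806.45

Sale 1 (172) [FIFO — oldest first]: 112 @ $11.80 + 60 @ $14.60 = $2,197.60
Sale 2 (405) [FIFO — oldest first]: 230 @ $14.60 + 175 @ $13.40 = $5,703.00
Sale 3 (399) [FIFO — oldest first]: 194 @ $13.40 + 205 @ $11.25 = $4,905.85
Total COGS = $2,197.60 + $5,703.00 + $4,905.85 = $12,806.45
Ending inventory: 92 @ $11.25 = $1,035.00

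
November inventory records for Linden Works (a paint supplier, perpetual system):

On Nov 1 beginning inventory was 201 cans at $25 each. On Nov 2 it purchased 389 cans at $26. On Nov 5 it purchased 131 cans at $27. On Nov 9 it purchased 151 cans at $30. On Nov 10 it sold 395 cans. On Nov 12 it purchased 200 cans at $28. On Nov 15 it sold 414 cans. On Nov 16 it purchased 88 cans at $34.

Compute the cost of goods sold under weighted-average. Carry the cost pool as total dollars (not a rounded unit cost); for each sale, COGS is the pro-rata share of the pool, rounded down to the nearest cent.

COGS = $21,699.13

After Nov 1: 201 on hand, pool $5,025.00 (≈ $25.0000 each)
After Nov 2: 590 on hand, pool $15,139.00 (≈ $25.6593 each)
After Nov 5: 721 on hand, pool $18,676.00 (≈ $25.9029 each)
After Nov 9: 872 on hand, pool $23,206.00 (≈ $26.6124 each)
Nov 10, sell 395: 395/872 × $23,206.00 → $10,511.89
After Nov 12: 677 on hand, pool $18,294.11 (≈ $27.0223 each)
Nov 15, sell 414: 414/677 × $18,294.11 → $11,187.24
After Nov 16: 351 on hand, pool $10,098.87 (≈ $28.7717 each)
Total COGS = $10,511.89 + $11,187.24 = $21,699.13
Ending inventory (cost pool remaining) = $10,098.87
Check: goods available $31,798.00 = COGS $21,699.13 + ending $10,098.87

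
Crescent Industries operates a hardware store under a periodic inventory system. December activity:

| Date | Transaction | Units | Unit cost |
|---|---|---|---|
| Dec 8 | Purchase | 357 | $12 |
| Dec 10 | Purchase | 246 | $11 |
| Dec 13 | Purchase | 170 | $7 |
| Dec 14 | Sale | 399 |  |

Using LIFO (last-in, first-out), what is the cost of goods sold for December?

Dec 14, 399 sold [LIFO — newest first]: 170 @ $7 + 229 @ $11 = $3,709
Ending inventory: 357 @ $12 + 17 @ $11 = $4,471

COGS = $3,709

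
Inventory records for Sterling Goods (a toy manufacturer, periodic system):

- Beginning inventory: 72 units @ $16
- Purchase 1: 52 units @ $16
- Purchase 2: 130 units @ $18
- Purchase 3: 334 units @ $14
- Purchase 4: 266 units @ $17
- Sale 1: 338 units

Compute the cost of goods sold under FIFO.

COGS = $5,500

Sale 1 (338) [FIFO — oldest first]: 72 @ $16 + 52 @ $16 + 130 @ $18 + 84 @ $14 = $5,500
Ending inventory: 250 @ $14 + 266 @ $17 = $8,022
Check: goods available $13,522 = COGS $5,500 + ending $8,022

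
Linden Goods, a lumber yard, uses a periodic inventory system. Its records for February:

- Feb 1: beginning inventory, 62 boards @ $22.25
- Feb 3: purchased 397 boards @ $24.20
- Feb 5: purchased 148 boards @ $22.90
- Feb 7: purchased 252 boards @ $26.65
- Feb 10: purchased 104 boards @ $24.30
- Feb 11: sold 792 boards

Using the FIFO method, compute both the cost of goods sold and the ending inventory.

COGS = $19,306.35; ending inventory = $4,312.75

Feb 11, 792 sold [FIFO — oldest first]: 62 @ $22.25 + 397 @ $24.20 + 148 @ $22.90 + 185 @ $26.65 = $19,306.35
Ending inventory: 67 @ $26.65 + 104 @ $24.30 = $4,312.75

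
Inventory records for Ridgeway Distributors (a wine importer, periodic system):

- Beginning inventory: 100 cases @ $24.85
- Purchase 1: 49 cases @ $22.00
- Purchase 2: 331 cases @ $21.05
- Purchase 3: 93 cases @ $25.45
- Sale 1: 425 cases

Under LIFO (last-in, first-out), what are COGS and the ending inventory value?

COGS = $9,356.40; ending inventory = $3,541.00

Sale 1 (425) [LIFO — newest first]: 93 @ $25.45 + 331 @ $21.05 + 1 @ $22.00 = $9,356.40
Ending inventory: 100 @ $24.85 + 48 @ $22.00 = $3,541.00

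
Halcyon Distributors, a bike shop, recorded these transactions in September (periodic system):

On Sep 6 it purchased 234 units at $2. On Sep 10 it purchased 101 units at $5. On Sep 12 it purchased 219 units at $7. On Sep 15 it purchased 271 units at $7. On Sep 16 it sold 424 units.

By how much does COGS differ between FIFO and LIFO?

FIFO COGS: 234 @ $2 + 101 @ $5 + 89 @ $7 = $1,596
LIFO COGS: 271 @ $7 + 153 @ $7 = $2,968
Difference = |$1,596 − $2,968| = $1,372

$1,372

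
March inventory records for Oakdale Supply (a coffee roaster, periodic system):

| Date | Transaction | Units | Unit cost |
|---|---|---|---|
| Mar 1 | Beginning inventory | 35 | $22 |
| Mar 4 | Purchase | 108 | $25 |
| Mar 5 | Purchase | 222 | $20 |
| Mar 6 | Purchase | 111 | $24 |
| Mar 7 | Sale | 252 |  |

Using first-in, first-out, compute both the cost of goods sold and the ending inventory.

Mar 7, 252 sold [FIFO — oldest first]: 35 @ $22 + 108 @ $25 + 109 @ $20 = $5,650
Ending inventory: 113 @ $20 + 111 @ $24 = $4,924

COGS = $5,650; ending inventory = $4,924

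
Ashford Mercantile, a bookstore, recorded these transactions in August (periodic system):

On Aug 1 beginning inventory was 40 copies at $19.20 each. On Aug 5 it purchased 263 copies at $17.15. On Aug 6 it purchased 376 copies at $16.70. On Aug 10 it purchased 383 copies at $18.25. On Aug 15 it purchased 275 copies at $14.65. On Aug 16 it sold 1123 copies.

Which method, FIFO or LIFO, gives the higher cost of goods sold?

FIFO

FIFO COGS: 40 @ $19.20 + 263 @ $17.15 + 376 @ $16.70 + 383 @ $18.25 + 61 @ $14.65 = $19,441.05
LIFO COGS: 275 @ $14.65 + 383 @ $18.25 + 376 @ $16.70 + 89 @ $17.15 = $18,824.05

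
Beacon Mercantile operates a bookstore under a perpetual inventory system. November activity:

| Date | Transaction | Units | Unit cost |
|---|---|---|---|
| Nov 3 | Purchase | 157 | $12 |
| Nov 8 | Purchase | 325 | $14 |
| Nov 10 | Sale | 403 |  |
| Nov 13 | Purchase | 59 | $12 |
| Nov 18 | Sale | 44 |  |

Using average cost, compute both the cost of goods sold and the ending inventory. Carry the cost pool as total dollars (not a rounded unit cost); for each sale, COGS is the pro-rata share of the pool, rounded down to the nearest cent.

After Nov 3: 157 on hand, pool $1,884.00 (≈ $12.0000 each)
After Nov 8: 482 on hand, pool $6,434.00 (≈ $13.3485 each)
Nov 10, sell 403: 403/482 × $6,434.00 → $5,379.46
After Nov 13: 138 on hand, pool $1,762.54 (≈ $12.7720 each)
Nov 18, sell 44: 44/138 × $1,762.54 → $561.96
Total COGS = $5,379.46 + $561.96 = $5,941.42
Ending inventory (cost pool remaining) = $1,200.58
Check: goods available $7,142.00 = COGS $5,941.42 + ending $1,200.58

COGS = $5,941.42; ending inventory = $1,200.58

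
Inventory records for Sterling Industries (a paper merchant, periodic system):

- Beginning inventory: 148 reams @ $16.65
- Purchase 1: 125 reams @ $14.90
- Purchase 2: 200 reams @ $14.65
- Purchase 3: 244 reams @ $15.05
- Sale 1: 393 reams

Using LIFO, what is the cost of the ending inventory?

Sale 1 (393) [LIFO — newest first]: 244 @ $15.05 + 149 @ $14.65 = $5,855.05
Ending inventory: 148 @ $16.65 + 125 @ $14.90 + 51 @ $14.65 = $5,073.85

Ending inventory = $5,073.85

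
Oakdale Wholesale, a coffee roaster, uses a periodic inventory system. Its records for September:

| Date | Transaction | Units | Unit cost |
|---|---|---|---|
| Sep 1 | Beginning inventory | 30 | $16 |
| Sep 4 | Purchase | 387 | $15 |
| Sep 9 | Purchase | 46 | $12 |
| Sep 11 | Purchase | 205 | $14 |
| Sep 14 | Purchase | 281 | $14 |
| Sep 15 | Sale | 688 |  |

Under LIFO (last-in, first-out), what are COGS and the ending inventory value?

COGS = $9,696; ending inventory = $3,945

Sep 15, 688 sold [LIFO — newest first]: 281 @ $14 + 205 @ $14 + 46 @ $12 + 156 @ $15 = $9,696
Ending inventory: 30 @ $16 + 231 @ $15 = $3,945
Check: goods available $13,641 = COGS $9,696 + ending $3,945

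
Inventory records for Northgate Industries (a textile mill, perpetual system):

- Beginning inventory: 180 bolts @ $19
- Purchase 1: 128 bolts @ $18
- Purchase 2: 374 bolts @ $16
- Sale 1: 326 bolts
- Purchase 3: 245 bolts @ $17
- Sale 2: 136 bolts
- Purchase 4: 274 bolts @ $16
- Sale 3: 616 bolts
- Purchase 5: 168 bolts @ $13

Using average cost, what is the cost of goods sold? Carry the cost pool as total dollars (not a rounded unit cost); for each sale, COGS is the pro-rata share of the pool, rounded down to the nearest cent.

COGS = $18,203.94

After Beginning: 180 on hand, pool $3,420.00 (≈ $19.0000 each)
After Purchase 1: 308 on hand, pool $5,724.00 (≈ $18.5844 each)
After Purchase 2: 682 on hand, pool $11,708.00 (≈ $17.1672 each)
Sale 1, sell 326: 326/682 × $11,708.00 → $5,596.49
After Purchase 3: 601 on hand, pool $10,276.51 (≈ $17.0990 each)
Sale 2, sell 136: 136/601 × $10,276.51 → $2,325.46
After Purchase 4: 739 on hand, pool $12,335.05 (≈ $16.6915 each)
Sale 3, sell 616: 616/739 × $12,335.05 → $10,281.99
After Purchase 5: 291 on hand, pool $4,237.06 (≈ $14.5603 each)
Total COGS = $5,596.49 + $2,325.46 + $10,281.99 = $18,203.94
Ending inventory (cost pool remaining) = $4,237.06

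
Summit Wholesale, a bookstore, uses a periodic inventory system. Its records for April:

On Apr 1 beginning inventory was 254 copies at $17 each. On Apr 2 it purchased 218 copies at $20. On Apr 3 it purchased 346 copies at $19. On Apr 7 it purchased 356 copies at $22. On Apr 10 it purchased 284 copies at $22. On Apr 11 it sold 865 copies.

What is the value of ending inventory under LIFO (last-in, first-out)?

Ending inventory = $10,977

Apr 11, 865 sold [LIFO — newest first]: 284 @ $22 + 356 @ $22 + 225 @ $19 = $18,355
Ending inventory: 254 @ $17 + 218 @ $20 + 121 @ $19 = $10,977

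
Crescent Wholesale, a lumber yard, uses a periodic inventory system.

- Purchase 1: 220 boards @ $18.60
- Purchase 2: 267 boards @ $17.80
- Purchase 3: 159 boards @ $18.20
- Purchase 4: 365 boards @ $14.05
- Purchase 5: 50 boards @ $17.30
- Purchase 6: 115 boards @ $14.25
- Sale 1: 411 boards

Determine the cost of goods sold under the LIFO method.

COGS = $5,960.05

Sale 1 (411) [LIFO — newest first]: 115 @ $14.25 + 50 @ $17.30 + 246 @ $14.05 = $5,960.05
Ending inventory: 220 @ $18.60 + 267 @ $17.80 + 159 @ $18.20 + 119 @ $14.05 = $13,410.35
Check: goods available $19,370.40 = COGS $5,960.05 + ending $13,410.35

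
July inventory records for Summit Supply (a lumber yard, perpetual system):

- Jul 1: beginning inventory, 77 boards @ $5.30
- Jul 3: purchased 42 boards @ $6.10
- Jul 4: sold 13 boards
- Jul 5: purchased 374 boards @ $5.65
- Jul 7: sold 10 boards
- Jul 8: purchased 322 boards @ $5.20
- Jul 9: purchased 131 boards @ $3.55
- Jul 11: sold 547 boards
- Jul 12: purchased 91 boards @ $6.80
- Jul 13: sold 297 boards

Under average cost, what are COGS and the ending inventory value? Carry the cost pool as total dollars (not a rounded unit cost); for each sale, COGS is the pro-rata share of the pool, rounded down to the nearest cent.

After Jul 1: 77 on hand, pool $408.10 (≈ $5.3000 each)
After Jul 3: 119 on hand, pool $664.30 (≈ $5.5824 each)
Jul 4, sell 13: 13/119 × $664.30 → $72.57
After Jul 5: 480 on hand, pool $2,704.83 (≈ $5.6351 each)
Jul 7, sell 10: 10/480 × $2,704.83 → $56.35
After Jul 8: 792 on hand, pool $4,322.88 (≈ $5.4582 each)
After Jul 9: 923 on hand, pool $4,787.93 (≈ $5.1874 each)
Jul 11, sell 547: 547/923 × $4,787.93 → $2,837.48
After Jul 12: 467 on hand, pool $2,569.25 (≈ $5.5016 each)
Jul 13, sell 297: 297/467 × $2,569.25 → $1,633.97
Total COGS = $72.57 + $56.35 + $2,837.48 + $1,633.97 = $4,600.37
Ending inventory (cost pool remaining) = $935.28

COGS = $4,600.37; ending inventory = $935.28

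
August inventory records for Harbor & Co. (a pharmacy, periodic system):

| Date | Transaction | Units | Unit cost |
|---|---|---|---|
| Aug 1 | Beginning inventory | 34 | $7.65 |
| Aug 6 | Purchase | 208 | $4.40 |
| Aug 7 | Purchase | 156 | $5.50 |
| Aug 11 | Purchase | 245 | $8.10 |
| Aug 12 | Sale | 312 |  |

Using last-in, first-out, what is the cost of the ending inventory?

Ending inventory = $1,664.80

Aug 12, 312 sold [LIFO — newest first]: 245 @ $8.10 + 67 @ $5.50 = $2,353.00
Ending inventory: 34 @ $7.65 + 208 @ $4.40 + 89 @ $5.50 = $1,664.80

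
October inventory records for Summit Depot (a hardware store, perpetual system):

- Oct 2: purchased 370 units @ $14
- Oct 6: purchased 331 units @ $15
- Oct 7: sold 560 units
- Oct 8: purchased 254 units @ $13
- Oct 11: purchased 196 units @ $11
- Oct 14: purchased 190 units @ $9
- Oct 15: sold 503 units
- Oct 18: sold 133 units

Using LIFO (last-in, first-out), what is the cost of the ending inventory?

Ending inventory = $2,026

Oct 7, 560 sold [LIFO — newest first]: 331 @ $15 + 229 @ $14 = $8,171
Oct 15, 503 sold [LIFO — newest first]: 190 @ $9 + 196 @ $11 + 117 @ $13 = $5,387
Oct 18, 133 sold [LIFO — newest first]: 133 @ $13 = $1,729
Total COGS = $8,171 + $5,387 + $1,729 = $15,287
Ending inventory: 141 @ $14 + 4 @ $13 = $2,026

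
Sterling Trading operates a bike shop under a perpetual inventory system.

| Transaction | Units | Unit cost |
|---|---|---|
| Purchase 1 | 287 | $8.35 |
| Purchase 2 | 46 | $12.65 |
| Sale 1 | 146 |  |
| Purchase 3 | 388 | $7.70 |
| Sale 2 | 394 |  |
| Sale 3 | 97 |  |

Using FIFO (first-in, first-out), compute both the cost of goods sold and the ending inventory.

Sale 1 (146) [FIFO — oldest first]: 146 @ $8.35 = $1,219.10
Sale 2 (394) [FIFO — oldest first]: 141 @ $8.35 + 46 @ $12.65 + 207 @ $7.70 = $3,353.15
Sale 3 (97) [FIFO — oldest first]: 97 @ $7.70 = $746.90
Total COGS = $1,219.10 + $3,353.15 + $746.90 = $5,319.15
Ending inventory: 84 @ $7.70 = $646.80

COGS = $5,319.15; ending inventory = $646.80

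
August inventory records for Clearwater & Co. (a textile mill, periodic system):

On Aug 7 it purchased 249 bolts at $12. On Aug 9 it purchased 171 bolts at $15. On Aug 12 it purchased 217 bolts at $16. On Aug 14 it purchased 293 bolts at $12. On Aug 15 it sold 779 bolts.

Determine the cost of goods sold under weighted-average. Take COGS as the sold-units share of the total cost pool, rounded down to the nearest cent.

COGS = $10,504.77

Aug 15, sell 779: 779/930 × $12,541.00 → $10,504.77
Ending inventory (cost pool remaining) = $2,036.23
Check: goods available $12,541.00 = COGS $10,504.77 + ending $2,036.23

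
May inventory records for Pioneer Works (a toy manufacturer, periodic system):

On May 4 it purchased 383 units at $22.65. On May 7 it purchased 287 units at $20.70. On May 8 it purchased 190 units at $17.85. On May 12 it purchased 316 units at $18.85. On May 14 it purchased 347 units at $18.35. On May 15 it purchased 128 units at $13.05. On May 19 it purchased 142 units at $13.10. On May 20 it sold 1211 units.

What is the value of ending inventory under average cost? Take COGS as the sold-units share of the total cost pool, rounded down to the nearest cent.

May 20, sell 1211: 1211/1793 × $33,862.00 → $22,870.54
Ending inventory (cost pool remaining) = $10,991.46
Check: goods available $33,862.00 = COGS $22,870.54 + ending $10,991.46

Ending inventory = $10,991.46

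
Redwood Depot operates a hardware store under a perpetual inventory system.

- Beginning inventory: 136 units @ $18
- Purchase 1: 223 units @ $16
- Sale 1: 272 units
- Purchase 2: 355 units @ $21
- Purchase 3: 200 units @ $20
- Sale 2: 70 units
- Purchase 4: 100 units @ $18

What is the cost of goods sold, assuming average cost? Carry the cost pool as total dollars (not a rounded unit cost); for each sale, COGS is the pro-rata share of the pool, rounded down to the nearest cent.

COGS = $5,966.03

After Beginning: 136 on hand, pool $2,448.00 (≈ $18.0000 each)
After Purchase 1: 359 on hand, pool $6,016.00 (≈ $16.7577 each)
Sale 1, sell 272: 272/359 × $6,016.00 → $4,558.08
After Purchase 2: 442 on hand, pool $8,912.92 (≈ $20.1650 each)
After Purchase 3: 642 on hand, pool $12,912.92 (≈ $20.1136 each)
Sale 2, sell 70: 70/642 × $12,912.92 → $1,407.95
After Purchase 4: 672 on hand, pool $13,304.97 (≈ $19.7991 each)
Total COGS = $4,558.08 + $1,407.95 = $5,966.03
Ending inventory (cost pool remaining) = $13,304.97
Check: goods available $19,271.00 = COGS $5,966.03 + ending $13,304.97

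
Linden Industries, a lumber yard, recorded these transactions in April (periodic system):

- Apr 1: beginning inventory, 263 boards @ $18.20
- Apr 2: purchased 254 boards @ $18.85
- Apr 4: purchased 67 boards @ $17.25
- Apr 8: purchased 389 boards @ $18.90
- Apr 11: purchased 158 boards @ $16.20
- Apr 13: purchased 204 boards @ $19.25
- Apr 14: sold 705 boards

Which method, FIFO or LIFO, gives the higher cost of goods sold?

FIFO COGS: 263 @ $18.20 + 254 @ $18.85 + 67 @ $17.25 + 121 @ $18.90 = $13,017.15
LIFO COGS: 204 @ $19.25 + 158 @ $16.20 + 343 @ $18.90 = $12,969.30

FIFO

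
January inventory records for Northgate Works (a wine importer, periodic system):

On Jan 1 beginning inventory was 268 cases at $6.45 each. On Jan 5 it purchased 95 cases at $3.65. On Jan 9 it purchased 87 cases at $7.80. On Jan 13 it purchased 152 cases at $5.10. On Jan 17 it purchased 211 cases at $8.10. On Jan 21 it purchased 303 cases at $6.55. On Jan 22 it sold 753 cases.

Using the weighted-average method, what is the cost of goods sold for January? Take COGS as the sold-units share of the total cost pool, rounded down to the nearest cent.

Jan 22, sell 753: 753/1116 × $7,222.90 → $4,873.51
Ending inventory (cost pool remaining) = $2,349.39

COGS = $4,873.51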